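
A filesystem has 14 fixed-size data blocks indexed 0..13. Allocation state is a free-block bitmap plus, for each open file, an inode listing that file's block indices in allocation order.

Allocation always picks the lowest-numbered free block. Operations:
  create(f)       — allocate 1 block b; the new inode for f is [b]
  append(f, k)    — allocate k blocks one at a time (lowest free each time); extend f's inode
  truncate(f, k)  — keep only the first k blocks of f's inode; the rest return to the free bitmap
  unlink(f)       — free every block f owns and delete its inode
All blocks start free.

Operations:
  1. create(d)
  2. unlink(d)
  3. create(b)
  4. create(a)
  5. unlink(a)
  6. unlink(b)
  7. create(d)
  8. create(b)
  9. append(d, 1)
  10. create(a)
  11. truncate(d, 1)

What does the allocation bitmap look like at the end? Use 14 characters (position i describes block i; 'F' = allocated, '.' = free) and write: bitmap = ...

after create(d) → d:[0]  free=[F.............]
after unlink(d) →   free=[..............]
after create(b) → b:[0]  free=[F.............]
after create(a) → a:[1], b:[0]  free=[FF............]
after unlink(a) → b:[0]  free=[F.............]
after unlink(b) →   free=[..............]
after create(d) → d:[0]  free=[F.............]
after create(b) → b:[1], d:[0]  free=[FF............]
after append(d, 1) → b:[1], d:[0, 2]  free=[FFF...........]
after create(a) → a:[3], b:[1], d:[0, 2]  free=[FFFF..........]
after truncate(d, 1) → a:[3], b:[1], d:[0]  free=[FF.F..........]

bitmap = FF.F..........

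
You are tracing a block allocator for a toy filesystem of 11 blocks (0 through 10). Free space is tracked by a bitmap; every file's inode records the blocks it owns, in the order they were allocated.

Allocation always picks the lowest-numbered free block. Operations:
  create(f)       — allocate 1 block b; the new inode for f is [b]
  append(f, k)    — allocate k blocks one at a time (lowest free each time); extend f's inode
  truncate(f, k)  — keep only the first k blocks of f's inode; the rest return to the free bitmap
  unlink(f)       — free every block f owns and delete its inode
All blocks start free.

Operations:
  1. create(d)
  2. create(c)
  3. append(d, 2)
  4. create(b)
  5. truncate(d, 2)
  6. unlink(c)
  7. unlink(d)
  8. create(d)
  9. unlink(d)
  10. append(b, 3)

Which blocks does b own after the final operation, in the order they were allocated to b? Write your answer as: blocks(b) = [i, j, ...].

after create(d) → d:[0]  free=[F..........]
after create(c) → c:[1], d:[0]  free=[FF.........]
after append(d, 2) → c:[1], d:[0, 2, 3]  free=[FFFF.......]
after create(b) → b:[4], c:[1], d:[0, 2, 3]  free=[FFFFF......]
after truncate(d, 2) → b:[4], c:[1], d:[0, 2]  free=[FFF.F......]
after unlink(c) → b:[4], d:[0, 2]  free=[F.F.F......]
after unlink(d) → b:[4]  free=[....F......]
after create(d) → b:[4], d:[0]  free=[F...F......]
after unlink(d) → b:[4]  free=[....F......]
after append(b, 3) → b:[4, 0, 1, 2]  free=[FFF.F......]

blocks(b) = [4, 0, 1, 2]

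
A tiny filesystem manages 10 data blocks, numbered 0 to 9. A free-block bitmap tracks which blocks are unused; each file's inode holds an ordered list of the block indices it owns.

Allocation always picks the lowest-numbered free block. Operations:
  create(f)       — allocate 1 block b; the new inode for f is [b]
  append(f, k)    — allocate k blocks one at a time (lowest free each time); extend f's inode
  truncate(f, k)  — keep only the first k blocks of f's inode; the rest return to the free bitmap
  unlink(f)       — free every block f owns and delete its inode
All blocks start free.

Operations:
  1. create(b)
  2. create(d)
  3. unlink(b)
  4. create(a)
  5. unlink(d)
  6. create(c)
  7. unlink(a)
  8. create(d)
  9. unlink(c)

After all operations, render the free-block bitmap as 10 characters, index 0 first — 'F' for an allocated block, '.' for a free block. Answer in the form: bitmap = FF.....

  1. create(b)  ⇒  F.........  {b→[0]}
  2. create(d)  ⇒  FF........  {b→[0]; d→[1]}
  3. unlink(b)  ⇒  .F........  {d→[1]}
  4. create(a)  ⇒  FF........  {a→[0]; d→[1]}
  5. unlink(d)  ⇒  F.........  {a→[0]}
  6. create(c)  ⇒  FF........  {a→[0]; c→[1]}
  7. unlink(a)  ⇒  .F........  {c→[1]}
  8. create(d)  ⇒  FF........  {c→[1]; d→[0]}
  9. unlink(c)  ⇒  F.........  {d→[0]}

bitmap = F.........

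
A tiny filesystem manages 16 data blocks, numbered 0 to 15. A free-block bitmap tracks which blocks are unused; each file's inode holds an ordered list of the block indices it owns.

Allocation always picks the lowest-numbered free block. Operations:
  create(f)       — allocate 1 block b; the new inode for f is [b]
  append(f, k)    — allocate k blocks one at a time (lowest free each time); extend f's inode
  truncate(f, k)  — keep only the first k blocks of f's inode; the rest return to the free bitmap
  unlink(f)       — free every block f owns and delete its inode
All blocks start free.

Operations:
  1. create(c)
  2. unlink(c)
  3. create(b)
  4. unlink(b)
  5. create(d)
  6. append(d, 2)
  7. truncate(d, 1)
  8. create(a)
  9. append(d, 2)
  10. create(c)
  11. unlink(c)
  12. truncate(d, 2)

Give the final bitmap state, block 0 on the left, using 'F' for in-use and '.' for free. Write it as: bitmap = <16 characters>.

bitmap = FFF.............

after create(c) → c:[0]  free=[F...............]
after unlink(c) →   free=[................]
after create(b) → b:[0]  free=[F...............]
after unlink(b) →   free=[................]
after create(d) → d:[0]  free=[F...............]
after append(d, 2) → d:[0, 1, 2]  free=[FFF.............]
after truncate(d, 1) → d:[0]  free=[F...............]
after create(a) → a:[1], d:[0]  free=[FF..............]
after append(d, 2) → a:[1], d:[0, 2, 3]  free=[FFFF............]
after create(c) → a:[1], c:[4], d:[0, 2, 3]  free=[FFFFF...........]
after unlink(c) → a:[1], d:[0, 2, 3]  free=[FFFF............]
after truncate(d, 2) → a:[1], d:[0, 2]  free=[FFF.............]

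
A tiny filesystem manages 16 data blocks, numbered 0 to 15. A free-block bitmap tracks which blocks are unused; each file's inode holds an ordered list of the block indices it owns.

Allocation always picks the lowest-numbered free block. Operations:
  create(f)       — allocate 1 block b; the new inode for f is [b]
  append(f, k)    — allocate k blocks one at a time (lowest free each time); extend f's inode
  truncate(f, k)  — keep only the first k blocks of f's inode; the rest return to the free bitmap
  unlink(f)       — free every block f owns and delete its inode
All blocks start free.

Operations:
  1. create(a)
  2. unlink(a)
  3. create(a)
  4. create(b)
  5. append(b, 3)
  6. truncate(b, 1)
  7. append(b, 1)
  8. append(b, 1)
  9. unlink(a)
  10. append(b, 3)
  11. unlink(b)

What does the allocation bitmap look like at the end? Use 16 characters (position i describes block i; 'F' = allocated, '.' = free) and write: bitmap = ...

bitmap = ................

create(a): bitmap=F............... | a=[0]
unlink(a): bitmap=................ | 
create(a): bitmap=F............... | a=[0]
create(b): bitmap=FF.............. | a=[0] b=[1]
append(b, 3): bitmap=FFFFF........... | a=[0] b=[1, 2, 3, 4]
truncate(b, 1): bitmap=FF.............. | a=[0] b=[1]
append(b, 1): bitmap=FFF............. | a=[0] b=[1, 2]
append(b, 1): bitmap=FFFF............ | a=[0] b=[1, 2, 3]
unlink(a): bitmap=.FFF............ | b=[1, 2, 3]
append(b, 3): bitmap=FFFFFF.......... | b=[1, 2, 3, 0, 4, 5]
unlink(b): bitmap=................ | 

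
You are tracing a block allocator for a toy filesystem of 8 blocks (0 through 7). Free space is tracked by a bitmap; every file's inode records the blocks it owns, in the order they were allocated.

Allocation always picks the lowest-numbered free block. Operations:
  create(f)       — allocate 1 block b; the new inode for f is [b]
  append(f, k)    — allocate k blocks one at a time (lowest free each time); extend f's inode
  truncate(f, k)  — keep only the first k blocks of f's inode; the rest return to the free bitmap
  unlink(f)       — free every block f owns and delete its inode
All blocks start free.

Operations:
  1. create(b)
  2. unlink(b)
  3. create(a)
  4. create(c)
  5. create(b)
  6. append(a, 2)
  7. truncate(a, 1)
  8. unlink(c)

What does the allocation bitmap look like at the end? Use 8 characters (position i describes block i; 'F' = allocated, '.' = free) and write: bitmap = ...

  1. create(b)  ⇒  F.......  {b→[0]}
  2. unlink(b)  ⇒  ........  {}
  3. create(a)  ⇒  F.......  {a→[0]}
  4. create(c)  ⇒  FF......  {a→[0]; c→[1]}
  5. create(b)  ⇒  FFF.....  {a→[0]; b→[2]; c→[1]}
  6. append(a, 2)  ⇒  FFFFF...  {a→[0, 3, 4]; b→[2]; c→[1]}
  7. truncate(a, 1)  ⇒  FFF.....  {a→[0]; b→[2]; c→[1]}
  8. unlink(c)  ⇒  F.F.....  {a→[0]; b→[2]}

bitmap = F.F.....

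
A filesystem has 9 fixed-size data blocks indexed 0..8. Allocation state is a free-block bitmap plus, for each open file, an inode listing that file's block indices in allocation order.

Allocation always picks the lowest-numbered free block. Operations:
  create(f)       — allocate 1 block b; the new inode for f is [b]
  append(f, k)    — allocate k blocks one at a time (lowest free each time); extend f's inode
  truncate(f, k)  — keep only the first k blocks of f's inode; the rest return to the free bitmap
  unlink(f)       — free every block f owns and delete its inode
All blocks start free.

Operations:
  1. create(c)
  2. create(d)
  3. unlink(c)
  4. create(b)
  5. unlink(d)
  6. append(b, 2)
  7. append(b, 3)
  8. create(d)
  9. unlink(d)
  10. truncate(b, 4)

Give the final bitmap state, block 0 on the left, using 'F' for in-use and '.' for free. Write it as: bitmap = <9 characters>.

create(c): bitmap=F........ | c=[0]
create(d): bitmap=FF....... | c=[0] d=[1]
unlink(c): bitmap=.F....... | d=[1]
create(b): bitmap=FF....... | b=[0] d=[1]
unlink(d): bitmap=F........ | b=[0]
append(b, 2): bitmap=FFF...... | b=[0, 1, 2]
append(b, 3): bitmap=FFFFFF... | b=[0, 1, 2, 3, 4, 5]
create(d): bitmap=FFFFFFF.. | b=[0, 1, 2, 3, 4, 5] d=[6]
unlink(d): bitmap=FFFFFF... | b=[0, 1, 2, 3, 4, 5]
truncate(b, 4): bitmap=FFFF..... | b=[0, 1, 2, 3]

bitmap = FFFF.....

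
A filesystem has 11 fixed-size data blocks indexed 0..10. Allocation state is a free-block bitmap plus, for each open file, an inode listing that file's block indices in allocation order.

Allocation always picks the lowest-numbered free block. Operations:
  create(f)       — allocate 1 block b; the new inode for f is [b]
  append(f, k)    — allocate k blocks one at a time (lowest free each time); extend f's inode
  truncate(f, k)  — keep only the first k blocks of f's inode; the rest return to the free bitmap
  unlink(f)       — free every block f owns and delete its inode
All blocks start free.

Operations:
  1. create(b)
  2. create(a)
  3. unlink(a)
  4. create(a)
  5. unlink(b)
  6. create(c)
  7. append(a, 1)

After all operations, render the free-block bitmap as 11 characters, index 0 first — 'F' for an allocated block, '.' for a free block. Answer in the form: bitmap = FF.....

bitmap = FFF........

[1] create(b) — b=0 (map F..........)
[2] create(a) — a=1 b=0 (map FF.........)
[3] unlink(a) — b=0 (map F..........)
[4] create(a) — a=1 b=0 (map FF.........)
[5] unlink(b) — a=1 (map .F.........)
[6] create(c) — a=1 c=0 (map FF.........)
[7] append(a, 1) — a=1,2 c=0 (map FFF........)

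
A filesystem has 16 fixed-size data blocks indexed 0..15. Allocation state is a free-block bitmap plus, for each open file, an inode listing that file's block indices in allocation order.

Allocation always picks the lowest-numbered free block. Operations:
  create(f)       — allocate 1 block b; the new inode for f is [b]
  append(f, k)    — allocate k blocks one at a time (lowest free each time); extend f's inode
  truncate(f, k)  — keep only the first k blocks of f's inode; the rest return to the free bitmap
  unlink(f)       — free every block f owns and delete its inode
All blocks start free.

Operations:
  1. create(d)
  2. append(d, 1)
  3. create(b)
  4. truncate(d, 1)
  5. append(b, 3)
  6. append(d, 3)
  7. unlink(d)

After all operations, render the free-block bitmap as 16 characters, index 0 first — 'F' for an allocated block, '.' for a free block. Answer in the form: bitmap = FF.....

bitmap = .FFFF...........

after create(d) → d:[0]  free=[F...............]
after append(d, 1) → d:[0, 1]  free=[FF..............]
after create(b) → b:[2], d:[0, 1]  free=[FFF.............]
after truncate(d, 1) → b:[2], d:[0]  free=[F.F.............]
after append(b, 3) → b:[2, 1, 3, 4], d:[0]  free=[FFFFF...........]
after append(d, 3) → b:[2, 1, 3, 4], d:[0, 5, 6, 7]  free=[FFFFFFFF........]
after unlink(d) → b:[2, 1, 3, 4]  free=[.FFFF...........]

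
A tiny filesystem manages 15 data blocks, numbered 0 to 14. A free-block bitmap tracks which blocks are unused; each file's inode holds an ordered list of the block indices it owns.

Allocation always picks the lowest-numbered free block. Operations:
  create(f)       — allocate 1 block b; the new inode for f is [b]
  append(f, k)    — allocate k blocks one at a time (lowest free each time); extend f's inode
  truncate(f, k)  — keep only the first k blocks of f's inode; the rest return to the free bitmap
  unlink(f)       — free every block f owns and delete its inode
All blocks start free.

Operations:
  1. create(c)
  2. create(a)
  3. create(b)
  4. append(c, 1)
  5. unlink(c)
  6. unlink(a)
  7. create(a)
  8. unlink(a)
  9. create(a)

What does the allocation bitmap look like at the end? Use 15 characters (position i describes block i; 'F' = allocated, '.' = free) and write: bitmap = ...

  1. create(c)  ⇒  F..............  {c→[0]}
  2. create(a)  ⇒  FF.............  {a→[1]; c→[0]}
  3. create(b)  ⇒  FFF............  {a→[1]; b→[2]; c→[0]}
  4. append(c, 1)  ⇒  FFFF...........  {a→[1]; b→[2]; c→[0, 3]}
  5. unlink(c)  ⇒  .FF............  {a→[1]; b→[2]}
  6. unlink(a)  ⇒  ..F............  {b→[2]}
  7. create(a)  ⇒  F.F............  {a→[0]; b→[2]}
  8. unlink(a)  ⇒  ..F............  {b→[2]}
  9. create(a)  ⇒  F.F............  {a→[0]; b→[2]}

bitmap = F.F............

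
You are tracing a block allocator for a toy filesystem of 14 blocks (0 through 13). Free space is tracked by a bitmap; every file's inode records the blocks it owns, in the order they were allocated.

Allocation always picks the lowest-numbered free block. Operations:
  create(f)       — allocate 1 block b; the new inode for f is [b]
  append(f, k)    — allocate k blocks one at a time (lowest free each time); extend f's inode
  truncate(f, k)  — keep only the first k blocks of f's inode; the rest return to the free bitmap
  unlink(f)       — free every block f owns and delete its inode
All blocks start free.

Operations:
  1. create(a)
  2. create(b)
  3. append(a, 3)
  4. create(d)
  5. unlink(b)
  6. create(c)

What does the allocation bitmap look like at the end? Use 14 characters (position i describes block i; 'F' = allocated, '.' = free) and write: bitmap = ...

bitmap = FFFFFF........

[1] create(a) — a=0 (map F.............)
[2] create(b) — a=0 b=1 (map FF............)
[3] append(a, 3) — a=0,2,3,4 b=1 (map FFFFF.........)
[4] create(d) — a=0,2,3,4 b=1 d=5 (map FFFFFF........)
[5] unlink(b) — a=0,2,3,4 d=5 (map F.FFFF........)
[6] create(c) — a=0,2,3,4 c=1 d=5 (map FFFFFF........)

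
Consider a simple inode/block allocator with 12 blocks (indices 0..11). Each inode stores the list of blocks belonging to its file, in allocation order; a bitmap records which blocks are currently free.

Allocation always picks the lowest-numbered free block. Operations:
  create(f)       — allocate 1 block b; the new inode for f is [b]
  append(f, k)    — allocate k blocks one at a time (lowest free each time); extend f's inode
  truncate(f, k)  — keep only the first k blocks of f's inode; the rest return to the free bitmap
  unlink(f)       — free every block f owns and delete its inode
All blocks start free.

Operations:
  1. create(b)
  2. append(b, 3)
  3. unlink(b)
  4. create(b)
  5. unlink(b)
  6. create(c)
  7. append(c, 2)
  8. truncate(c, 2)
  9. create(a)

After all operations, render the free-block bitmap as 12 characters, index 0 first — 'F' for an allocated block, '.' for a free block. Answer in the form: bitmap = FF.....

[1] create(b) — b=0 (map F...........)
[2] append(b, 3) — b=0,1,2,3 (map FFFF........)
[3] unlink(b) —  (map ............)
[4] create(b) — b=0 (map F...........)
[5] unlink(b) —  (map ............)
[6] create(c) — c=0 (map F...........)
[7] append(c, 2) — c=0,1,2 (map FFF.........)
[8] truncate(c, 2) — c=0,1 (map FF..........)
[9] create(a) — a=2 c=0,1 (map FFF.........)

bitmap = FFF.........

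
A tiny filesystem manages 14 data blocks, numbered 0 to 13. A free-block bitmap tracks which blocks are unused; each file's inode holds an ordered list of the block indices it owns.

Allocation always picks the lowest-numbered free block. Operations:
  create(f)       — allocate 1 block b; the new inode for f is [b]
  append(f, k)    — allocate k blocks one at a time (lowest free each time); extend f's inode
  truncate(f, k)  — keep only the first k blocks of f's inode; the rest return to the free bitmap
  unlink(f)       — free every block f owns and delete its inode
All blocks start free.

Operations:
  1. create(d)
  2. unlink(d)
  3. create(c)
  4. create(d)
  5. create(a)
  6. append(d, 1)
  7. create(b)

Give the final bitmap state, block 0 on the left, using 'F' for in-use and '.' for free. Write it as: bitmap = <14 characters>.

bitmap = FFFFF.........

create(d): bitmap=F............. | d=[0]
unlink(d): bitmap=.............. | 
create(c): bitmap=F............. | c=[0]
create(d): bitmap=FF............ | c=[0] d=[1]
create(a): bitmap=FFF........... | a=[2] c=[0] d=[1]
append(d, 1): bitmap=FFFF.......... | a=[2] c=[0] d=[1, 3]
create(b): bitmap=FFFFF......... | a=[2] b=[4] c=[0] d=[1, 3]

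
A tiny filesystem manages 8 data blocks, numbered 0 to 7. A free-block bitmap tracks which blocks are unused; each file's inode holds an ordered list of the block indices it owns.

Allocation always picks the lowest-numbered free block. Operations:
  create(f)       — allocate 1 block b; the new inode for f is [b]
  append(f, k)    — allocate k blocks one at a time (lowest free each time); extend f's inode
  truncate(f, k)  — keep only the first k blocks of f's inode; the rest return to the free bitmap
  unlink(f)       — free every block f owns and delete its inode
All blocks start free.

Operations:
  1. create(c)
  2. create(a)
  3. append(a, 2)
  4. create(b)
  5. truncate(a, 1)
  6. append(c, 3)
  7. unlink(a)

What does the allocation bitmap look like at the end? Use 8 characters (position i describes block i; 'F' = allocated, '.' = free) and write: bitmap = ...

create(c): bitmap=F....... | c=[0]
create(a): bitmap=FF...... | a=[1] c=[0]
append(a, 2): bitmap=FFFF.... | a=[1, 2, 3] c=[0]
create(b): bitmap=FFFFF... | a=[1, 2, 3] b=[4] c=[0]
truncate(a, 1): bitmap=FF..F... | a=[1] b=[4] c=[0]
append(c, 3): bitmap=FFFFFF.. | a=[1] b=[4] c=[0, 2, 3, 5]
unlink(a): bitmap=F.FFFF.. | b=[4] c=[0, 2, 3, 5]

bitmap = F.FFFF..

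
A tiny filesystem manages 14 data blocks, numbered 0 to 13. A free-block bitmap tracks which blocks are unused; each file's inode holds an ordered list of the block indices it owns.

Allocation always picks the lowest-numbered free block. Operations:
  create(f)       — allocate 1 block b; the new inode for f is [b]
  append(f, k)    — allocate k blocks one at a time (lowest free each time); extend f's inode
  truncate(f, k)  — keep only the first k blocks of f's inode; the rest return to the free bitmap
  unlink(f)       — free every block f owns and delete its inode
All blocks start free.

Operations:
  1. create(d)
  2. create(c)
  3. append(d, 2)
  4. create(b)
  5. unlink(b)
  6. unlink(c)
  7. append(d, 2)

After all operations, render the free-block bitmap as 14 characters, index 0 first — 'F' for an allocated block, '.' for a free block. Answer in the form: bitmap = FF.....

after create(d) → d:[0]  free=[F.............]
after create(c) → c:[1], d:[0]  free=[FF............]
after append(d, 2) → c:[1], d:[0, 2, 3]  free=[FFFF..........]
after create(b) → b:[4], c:[1], d:[0, 2, 3]  free=[FFFFF.........]
after unlink(b) → c:[1], d:[0, 2, 3]  free=[FFFF..........]
after unlink(c) → d:[0, 2, 3]  free=[F.FF..........]
after append(d, 2) → d:[0, 2, 3, 1, 4]  free=[FFFFF.........]

bitmap = FFFFF.........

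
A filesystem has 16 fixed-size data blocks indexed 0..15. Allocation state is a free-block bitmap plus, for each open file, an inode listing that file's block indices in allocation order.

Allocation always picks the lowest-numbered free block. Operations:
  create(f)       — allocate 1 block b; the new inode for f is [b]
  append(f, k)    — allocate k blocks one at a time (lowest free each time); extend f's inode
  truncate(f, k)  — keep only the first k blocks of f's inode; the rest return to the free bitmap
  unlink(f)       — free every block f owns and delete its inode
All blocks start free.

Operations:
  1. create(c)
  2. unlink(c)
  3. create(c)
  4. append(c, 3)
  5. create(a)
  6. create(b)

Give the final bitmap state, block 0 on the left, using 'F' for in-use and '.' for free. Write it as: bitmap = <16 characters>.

after create(c) → c:[0]  free=[F...............]
after unlink(c) →   free=[................]
after create(c) → c:[0]  free=[F...............]
after append(c, 3) → c:[0, 1, 2, 3]  free=[FFFF............]
after create(a) → a:[4], c:[0, 1, 2, 3]  free=[FFFFF...........]
after create(b) → a:[4], b:[5], c:[0, 1, 2, 3]  free=[FFFFFF..........]

bitmap = FFFFFF..........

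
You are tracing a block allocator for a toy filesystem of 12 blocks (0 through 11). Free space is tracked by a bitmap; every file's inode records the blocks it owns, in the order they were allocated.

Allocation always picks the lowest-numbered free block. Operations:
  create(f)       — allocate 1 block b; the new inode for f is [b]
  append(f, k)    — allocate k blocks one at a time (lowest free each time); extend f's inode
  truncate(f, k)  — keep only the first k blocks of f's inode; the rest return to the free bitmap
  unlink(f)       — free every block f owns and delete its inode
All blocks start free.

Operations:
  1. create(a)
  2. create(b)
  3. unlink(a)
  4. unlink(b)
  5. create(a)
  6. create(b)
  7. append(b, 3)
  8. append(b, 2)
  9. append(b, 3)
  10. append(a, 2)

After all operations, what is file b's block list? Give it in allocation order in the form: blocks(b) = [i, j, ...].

blocks(b) = [1, 2, 3, 4, 5, 6, 7, 8, 9]

after create(a) → a:[0]  free=[F...........]
after create(b) → a:[0], b:[1]  free=[FF..........]
after unlink(a) → b:[1]  free=[.F..........]
after unlink(b) →   free=[............]
after create(a) → a:[0]  free=[F...........]
after create(b) → a:[0], b:[1]  free=[FF..........]
after append(b, 3) → a:[0], b:[1, 2, 3, 4]  free=[FFFFF.......]
after append(b, 2) → a:[0], b:[1, 2, 3, 4, 5, 6]  free=[FFFFFFF.....]
after append(b, 3) → a:[0], b:[1, 2, 3, 4, 5, 6, 7, 8, 9]  free=[FFFFFFFFFF..]
after append(a, 2) → a:[0, 10, 11], b:[1, 2, 3, 4, 5, 6, 7, 8, 9]  free=[FFFFFFFFFFFF]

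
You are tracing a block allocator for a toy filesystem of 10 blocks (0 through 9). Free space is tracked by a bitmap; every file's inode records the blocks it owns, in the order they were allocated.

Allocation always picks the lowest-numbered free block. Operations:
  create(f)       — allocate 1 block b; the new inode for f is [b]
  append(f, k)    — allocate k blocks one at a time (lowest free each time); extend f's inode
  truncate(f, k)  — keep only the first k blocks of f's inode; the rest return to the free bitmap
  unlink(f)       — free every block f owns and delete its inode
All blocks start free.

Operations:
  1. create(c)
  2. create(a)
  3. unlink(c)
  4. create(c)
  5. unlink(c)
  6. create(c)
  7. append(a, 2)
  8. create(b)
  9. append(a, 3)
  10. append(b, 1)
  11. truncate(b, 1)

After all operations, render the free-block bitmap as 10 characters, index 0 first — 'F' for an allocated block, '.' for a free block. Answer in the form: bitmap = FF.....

bitmap = FFFFFFFF..

after create(c) → c:[0]  free=[F.........]
after create(a) → a:[1], c:[0]  free=[FF........]
after unlink(c) → a:[1]  free=[.F........]
after create(c) → a:[1], c:[0]  free=[FF........]
after unlink(c) → a:[1]  free=[.F........]
after create(c) → a:[1], c:[0]  free=[FF........]
after append(a, 2) → a:[1, 2, 3], c:[0]  free=[FFFF......]
after create(b) → a:[1, 2, 3], b:[4], c:[0]  free=[FFFFF.....]
after append(a, 3) → a:[1, 2, 3, 5, 6, 7], b:[4], c:[0]  free=[FFFFFFFF..]
after append(b, 1) → a:[1, 2, 3, 5, 6, 7], b:[4, 8], c:[0]  free=[FFFFFFFFF.]
after truncate(b, 1) → a:[1, 2, 3, 5, 6, 7], b:[4], c:[0]  free=[FFFFFFFF..]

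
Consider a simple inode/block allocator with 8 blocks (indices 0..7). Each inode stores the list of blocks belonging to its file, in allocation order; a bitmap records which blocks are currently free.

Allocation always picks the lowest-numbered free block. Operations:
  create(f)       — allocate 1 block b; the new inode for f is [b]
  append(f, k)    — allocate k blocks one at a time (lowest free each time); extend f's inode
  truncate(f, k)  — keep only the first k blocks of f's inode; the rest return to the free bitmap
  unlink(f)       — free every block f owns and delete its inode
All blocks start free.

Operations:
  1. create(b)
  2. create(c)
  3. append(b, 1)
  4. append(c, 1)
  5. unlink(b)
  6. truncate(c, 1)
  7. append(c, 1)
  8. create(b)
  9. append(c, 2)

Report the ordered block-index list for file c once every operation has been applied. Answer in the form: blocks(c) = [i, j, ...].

blocks(c) = [1, 0, 3, 4]

create(b): bitmap=F....... | b=[0]
create(c): bitmap=FF...... | b=[0] c=[1]
append(b, 1): bitmap=FFF..... | b=[0, 2] c=[1]
append(c, 1): bitmap=FFFF.... | b=[0, 2] c=[1, 3]
unlink(b): bitmap=.F.F.... | c=[1, 3]
truncate(c, 1): bitmap=.F...... | c=[1]
append(c, 1): bitmap=FF...... | c=[1, 0]
create(b): bitmap=FFF..... | b=[2] c=[1, 0]
append(c, 2): bitmap=FFFFF... | b=[2] c=[1, 0, 3, 4]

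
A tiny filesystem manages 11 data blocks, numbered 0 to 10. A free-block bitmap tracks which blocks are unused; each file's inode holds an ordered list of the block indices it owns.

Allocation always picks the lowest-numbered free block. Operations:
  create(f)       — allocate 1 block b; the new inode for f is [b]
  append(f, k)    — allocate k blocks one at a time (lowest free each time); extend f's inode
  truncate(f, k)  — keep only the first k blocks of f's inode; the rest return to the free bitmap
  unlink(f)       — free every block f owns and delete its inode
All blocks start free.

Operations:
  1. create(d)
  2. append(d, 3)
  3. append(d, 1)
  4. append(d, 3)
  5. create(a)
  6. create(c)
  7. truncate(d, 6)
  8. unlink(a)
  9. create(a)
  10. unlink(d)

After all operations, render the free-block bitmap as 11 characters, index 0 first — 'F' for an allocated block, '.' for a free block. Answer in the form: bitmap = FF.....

bitmap = ......F..F.

  1. create(d)  ⇒  F..........  {d→[0]}
  2. append(d, 3)  ⇒  FFFF.......  {d→[0, 1, 2, 3]}
  3. append(d, 1)  ⇒  FFFFF......  {d→[0, 1, 2, 3, 4]}
  4. append(d, 3)  ⇒  FFFFFFFF...  {d→[0, 1, 2, 3, 4, 5, 6, 7]}
  5. create(a)  ⇒  FFFFFFFFF..  {a→[8]; d→[0, 1, 2, 3, 4, 5, 6, 7]}
  6. create(c)  ⇒  FFFFFFFFFF.  {a→[8]; c→[9]; d→[0, 1, 2, 3, 4, 5, 6, 7]}
  7. truncate(d, 6)  ⇒  FFFFFF..FF.  {a→[8]; c→[9]; d→[0, 1, 2, 3, 4, 5]}
  8. unlink(a)  ⇒  FFFFFF...F.  {c→[9]; d→[0, 1, 2, 3, 4, 5]}
  9. create(a)  ⇒  FFFFFFF..F.  {a→[6]; c→[9]; d→[0, 1, 2, 3, 4, 5]}
  10. unlink(d)  ⇒  ......F..F.  {a→[6]; c→[9]}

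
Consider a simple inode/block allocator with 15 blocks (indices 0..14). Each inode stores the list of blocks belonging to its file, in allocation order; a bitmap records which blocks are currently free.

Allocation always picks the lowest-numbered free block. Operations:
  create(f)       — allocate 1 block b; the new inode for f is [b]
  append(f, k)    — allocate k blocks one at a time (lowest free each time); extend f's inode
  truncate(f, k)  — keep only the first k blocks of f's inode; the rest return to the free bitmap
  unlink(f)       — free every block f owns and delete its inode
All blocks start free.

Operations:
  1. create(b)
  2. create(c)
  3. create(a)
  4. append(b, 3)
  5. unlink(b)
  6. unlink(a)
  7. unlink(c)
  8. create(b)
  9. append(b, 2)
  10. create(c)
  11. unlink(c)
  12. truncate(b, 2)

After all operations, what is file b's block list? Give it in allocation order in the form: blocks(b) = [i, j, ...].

after create(b) → b:[0]  free=[F..............]
after create(c) → b:[0], c:[1]  free=[FF.............]
after create(a) → a:[2], b:[0], c:[1]  free=[FFF............]
after append(b, 3) → a:[2], b:[0, 3, 4, 5], c:[1]  free=[FFFFFF.........]
after unlink(b) → a:[2], c:[1]  free=[.FF............]
after unlink(a) → c:[1]  free=[.F.............]
after unlink(c) →   free=[...............]
after create(b) → b:[0]  free=[F..............]
after append(b, 2) → b:[0, 1, 2]  free=[FFF............]
after create(c) → b:[0, 1, 2], c:[3]  free=[FFFF...........]
after unlink(c) → b:[0, 1, 2]  free=[FFF............]
after truncate(b, 2) → b:[0, 1]  free=[FF.............]

blocks(b) = [0, 1]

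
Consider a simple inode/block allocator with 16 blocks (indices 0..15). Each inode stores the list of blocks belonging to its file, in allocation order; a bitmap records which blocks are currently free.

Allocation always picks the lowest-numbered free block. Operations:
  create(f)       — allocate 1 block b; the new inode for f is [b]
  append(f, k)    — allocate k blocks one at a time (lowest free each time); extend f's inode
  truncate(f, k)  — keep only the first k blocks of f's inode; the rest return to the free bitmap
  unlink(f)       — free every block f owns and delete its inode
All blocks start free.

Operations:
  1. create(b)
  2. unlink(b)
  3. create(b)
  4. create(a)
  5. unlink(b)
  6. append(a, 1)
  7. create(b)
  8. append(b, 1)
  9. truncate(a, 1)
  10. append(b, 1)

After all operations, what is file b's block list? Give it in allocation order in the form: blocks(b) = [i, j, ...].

  1. create(b)  ⇒  F...............  {b→[0]}
  2. unlink(b)  ⇒  ................  {}
  3. create(b)  ⇒  F...............  {b→[0]}
  4. create(a)  ⇒  FF..............  {a→[1]; b→[0]}
  5. unlink(b)  ⇒  .F..............  {a→[1]}
  6. append(a, 1)  ⇒  FF..............  {a→[1, 0]}
  7. create(b)  ⇒  FFF.............  {a→[1, 0]; b→[2]}
  8. append(b, 1)  ⇒  FFFF............  {a→[1, 0]; b→[2, 3]}
  9. truncate(a, 1)  ⇒  .FFF............  {a→[1]; b→[2, 3]}
  10. append(b, 1)  ⇒  FFFF............  {a→[1]; b→[2, 3, 0]}

blocks(b) = [2, 3, 0]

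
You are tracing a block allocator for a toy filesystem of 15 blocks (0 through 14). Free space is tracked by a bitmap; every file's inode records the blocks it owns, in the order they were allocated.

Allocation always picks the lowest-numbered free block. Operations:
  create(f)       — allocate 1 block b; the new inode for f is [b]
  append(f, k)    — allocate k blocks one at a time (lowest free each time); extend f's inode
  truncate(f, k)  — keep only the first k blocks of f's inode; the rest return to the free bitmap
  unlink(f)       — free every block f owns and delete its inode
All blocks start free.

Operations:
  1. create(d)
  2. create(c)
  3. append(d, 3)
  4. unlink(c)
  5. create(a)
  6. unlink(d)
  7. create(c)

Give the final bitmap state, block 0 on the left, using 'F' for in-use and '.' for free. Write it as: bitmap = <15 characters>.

bitmap = FF.............

[1] create(d) — d=0 (map F..............)
[2] create(c) — c=1 d=0 (map FF.............)
[3] append(d, 3) — c=1 d=0,2,3,4 (map FFFFF..........)
[4] unlink(c) — d=0,2,3,4 (map F.FFF..........)
[5] create(a) — a=1 d=0,2,3,4 (map FFFFF..........)
[6] unlink(d) — a=1 (map .F.............)
[7] create(c) — a=1 c=0 (map FF.............)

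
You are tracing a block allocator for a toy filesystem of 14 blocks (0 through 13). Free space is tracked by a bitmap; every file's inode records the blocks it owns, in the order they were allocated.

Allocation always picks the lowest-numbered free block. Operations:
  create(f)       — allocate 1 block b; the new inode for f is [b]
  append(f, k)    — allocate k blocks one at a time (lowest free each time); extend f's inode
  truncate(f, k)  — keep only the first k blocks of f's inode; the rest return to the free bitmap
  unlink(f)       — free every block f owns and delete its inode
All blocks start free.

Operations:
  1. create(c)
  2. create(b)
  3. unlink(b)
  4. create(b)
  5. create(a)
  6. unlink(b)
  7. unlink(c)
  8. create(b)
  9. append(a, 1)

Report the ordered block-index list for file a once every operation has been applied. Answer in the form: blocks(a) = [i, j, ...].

blocks(a) = [2, 1]

create(c): bitmap=F............. | c=[0]
create(b): bitmap=FF............ | b=[1] c=[0]
unlink(b): bitmap=F............. | c=[0]
create(b): bitmap=FF............ | b=[1] c=[0]
create(a): bitmap=FFF........... | a=[2] b=[1] c=[0]
unlink(b): bitmap=F.F........... | a=[2] c=[0]
unlink(c): bitmap=..F........... | a=[2]
create(b): bitmap=F.F........... | a=[2] b=[0]
append(a, 1): bitmap=FFF........... | a=[2, 1] b=[0]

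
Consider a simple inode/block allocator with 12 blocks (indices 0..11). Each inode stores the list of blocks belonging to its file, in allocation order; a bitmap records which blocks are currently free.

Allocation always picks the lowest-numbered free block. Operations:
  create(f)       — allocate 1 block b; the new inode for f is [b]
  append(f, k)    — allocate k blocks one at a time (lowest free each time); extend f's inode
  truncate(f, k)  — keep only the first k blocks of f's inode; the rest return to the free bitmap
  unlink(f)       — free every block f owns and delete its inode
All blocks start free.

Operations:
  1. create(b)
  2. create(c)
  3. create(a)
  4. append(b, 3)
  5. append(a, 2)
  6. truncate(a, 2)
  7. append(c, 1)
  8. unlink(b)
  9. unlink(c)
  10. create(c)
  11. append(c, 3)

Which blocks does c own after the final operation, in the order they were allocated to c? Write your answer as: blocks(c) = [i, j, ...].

blocks(c) = [0, 1, 3, 4]

create(b): bitmap=F........... | b=[0]
create(c): bitmap=FF.......... | b=[0] c=[1]
create(a): bitmap=FFF......... | a=[2] b=[0] c=[1]
append(b, 3): bitmap=FFFFFF...... | a=[2] b=[0, 3, 4, 5] c=[1]
append(a, 2): bitmap=FFFFFFFF.... | a=[2, 6, 7] b=[0, 3, 4, 5] c=[1]
truncate(a, 2): bitmap=FFFFFFF..... | a=[2, 6] b=[0, 3, 4, 5] c=[1]
append(c, 1): bitmap=FFFFFFFF.... | a=[2, 6] b=[0, 3, 4, 5] c=[1, 7]
unlink(b): bitmap=.FF...FF.... | a=[2, 6] c=[1, 7]
unlink(c): bitmap=..F...F..... | a=[2, 6]
create(c): bitmap=F.F...F..... | a=[2, 6] c=[0]
append(c, 3): bitmap=FFFFF.F..... | a=[2, 6] c=[0, 1, 3, 4]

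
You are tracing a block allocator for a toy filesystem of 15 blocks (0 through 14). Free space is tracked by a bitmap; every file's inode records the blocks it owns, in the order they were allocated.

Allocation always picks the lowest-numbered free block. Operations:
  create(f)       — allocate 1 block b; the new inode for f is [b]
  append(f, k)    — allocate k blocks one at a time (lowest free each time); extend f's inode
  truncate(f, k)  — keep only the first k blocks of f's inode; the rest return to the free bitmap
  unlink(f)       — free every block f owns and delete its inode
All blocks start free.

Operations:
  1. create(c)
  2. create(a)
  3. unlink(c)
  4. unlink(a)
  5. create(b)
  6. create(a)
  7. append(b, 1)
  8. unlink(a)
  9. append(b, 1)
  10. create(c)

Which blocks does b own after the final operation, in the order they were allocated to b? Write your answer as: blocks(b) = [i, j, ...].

after create(c) → c:[0]  free=[F..............]
after create(a) → a:[1], c:[0]  free=[FF.............]
after unlink(c) → a:[1]  free=[.F.............]
after unlink(a) →   free=[...............]
after create(b) → b:[0]  free=[F..............]
after create(a) → a:[1], b:[0]  free=[FF.............]
after append(b, 1) → a:[1], b:[0, 2]  free=[FFF............]
after unlink(a) → b:[0, 2]  free=[F.F............]
after append(b, 1) → b:[0, 2, 1]  free=[FFF............]
after create(c) → b:[0, 2, 1], c:[3]  free=[FFFF...........]

blocks(b) = [0, 2, 1]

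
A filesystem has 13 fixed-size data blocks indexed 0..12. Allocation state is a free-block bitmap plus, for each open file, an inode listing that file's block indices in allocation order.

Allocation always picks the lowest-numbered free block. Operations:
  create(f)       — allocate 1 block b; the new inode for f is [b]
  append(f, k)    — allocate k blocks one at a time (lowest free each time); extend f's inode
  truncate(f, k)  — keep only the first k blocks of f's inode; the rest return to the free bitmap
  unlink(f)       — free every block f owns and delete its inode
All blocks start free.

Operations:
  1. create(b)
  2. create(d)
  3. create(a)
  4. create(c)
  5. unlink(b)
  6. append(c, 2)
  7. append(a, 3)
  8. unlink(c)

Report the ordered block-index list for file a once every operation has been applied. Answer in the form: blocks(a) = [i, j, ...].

blocks(a) = [2, 5, 6, 7]

create(b): bitmap=F............ | b=[0]
create(d): bitmap=FF........... | b=[0] d=[1]
create(a): bitmap=FFF.......... | a=[2] b=[0] d=[1]
create(c): bitmap=FFFF......... | a=[2] b=[0] c=[3] d=[1]
unlink(b): bitmap=.FFF......... | a=[2] c=[3] d=[1]
append(c, 2): bitmap=FFFFF........ | a=[2] c=[3, 0, 4] d=[1]
append(a, 3): bitmap=FFFFFFFF..... | a=[2, 5, 6, 7] c=[3, 0, 4] d=[1]
unlink(c): bitmap=.FF..FFF..... | a=[2, 5, 6, 7] d=[1]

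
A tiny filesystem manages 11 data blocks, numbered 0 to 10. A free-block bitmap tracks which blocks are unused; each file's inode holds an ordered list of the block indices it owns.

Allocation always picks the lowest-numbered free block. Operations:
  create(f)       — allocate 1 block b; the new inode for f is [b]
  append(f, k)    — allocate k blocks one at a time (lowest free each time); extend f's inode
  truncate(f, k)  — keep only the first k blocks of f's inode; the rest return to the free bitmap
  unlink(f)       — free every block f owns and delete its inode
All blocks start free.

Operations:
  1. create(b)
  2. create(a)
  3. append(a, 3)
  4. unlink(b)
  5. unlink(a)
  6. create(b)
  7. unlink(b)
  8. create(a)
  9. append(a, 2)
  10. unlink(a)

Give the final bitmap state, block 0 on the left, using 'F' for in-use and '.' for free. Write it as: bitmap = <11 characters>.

[1] create(b) — b=0 (map F..........)
[2] create(a) — a=1 b=0 (map FF.........)
[3] append(a, 3) — a=1,2,3,4 b=0 (map FFFFF......)
[4] unlink(b) — a=1,2,3,4 (map .FFFF......)
[5] unlink(a) —  (map ...........)
[6] create(b) — b=0 (map F..........)
[7] unlink(b) —  (map ...........)
[8] create(a) — a=0 (map F..........)
[9] append(a, 2) — a=0,1,2 (map FFF........)
[10] unlink(a) —  (map ...........)

bitmap = ...........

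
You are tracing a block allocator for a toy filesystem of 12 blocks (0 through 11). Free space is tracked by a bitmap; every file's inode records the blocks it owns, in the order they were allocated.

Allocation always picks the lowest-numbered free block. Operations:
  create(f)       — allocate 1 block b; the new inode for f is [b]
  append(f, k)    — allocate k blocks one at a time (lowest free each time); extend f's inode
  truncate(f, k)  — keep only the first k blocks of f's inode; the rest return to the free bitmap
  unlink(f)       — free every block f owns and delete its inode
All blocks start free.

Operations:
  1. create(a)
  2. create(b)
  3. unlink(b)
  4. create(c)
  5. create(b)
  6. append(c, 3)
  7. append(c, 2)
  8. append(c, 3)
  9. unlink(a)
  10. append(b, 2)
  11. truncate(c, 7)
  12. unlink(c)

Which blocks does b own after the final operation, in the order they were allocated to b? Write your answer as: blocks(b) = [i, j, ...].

blocks(b) = [2, 0, 11]

[1] create(a) — a=0 (map F...........)
[2] create(b) — a=0 b=1 (map FF..........)
[3] unlink(b) — a=0 (map F...........)
[4] create(c) — a=0 c=1 (map FF..........)
[5] create(b) — a=0 b=2 c=1 (map FFF.........)
[6] append(c, 3) — a=0 b=2 c=1,3,4,5 (map FFFFFF......)
[7] append(c, 2) — a=0 b=2 c=1,3,4,5,6,7 (map FFFFFFFF....)
[8] append(c, 3) — a=0 b=2 c=1,3,4,5,6,7,8,9,10 (map FFFFFFFFFFF.)
[9] unlink(a) — b=2 c=1,3,4,5,6,7,8,9,10 (map .FFFFFFFFFF.)
[10] append(b, 2) — b=2,0,11 c=1,3,4,5,6,7,8,9,10 (map FFFFFFFFFFFF)
[11] truncate(c, 7) — b=2,0,11 c=1,3,4,5,6,7,8 (map FFFFFFFFF..F)
[12] unlink(c) — b=2,0,11 (map F.F........F)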